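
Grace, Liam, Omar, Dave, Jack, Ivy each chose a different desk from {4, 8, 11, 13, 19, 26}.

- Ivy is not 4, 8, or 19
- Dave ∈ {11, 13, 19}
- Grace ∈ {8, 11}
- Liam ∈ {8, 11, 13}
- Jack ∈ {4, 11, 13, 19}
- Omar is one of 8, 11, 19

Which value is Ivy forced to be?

26

The 6 variables together cover exactly {4, 8, 11, 13, 19, 26} — 6 values for 6 variables — and 4 appears only in Jack's list, so Jack = 4.
Among the 5 still-open variables, 26 fits only Ivy (and all 5 values in {8, 11, 13, 19, 26} must be used), so Ivy = 26.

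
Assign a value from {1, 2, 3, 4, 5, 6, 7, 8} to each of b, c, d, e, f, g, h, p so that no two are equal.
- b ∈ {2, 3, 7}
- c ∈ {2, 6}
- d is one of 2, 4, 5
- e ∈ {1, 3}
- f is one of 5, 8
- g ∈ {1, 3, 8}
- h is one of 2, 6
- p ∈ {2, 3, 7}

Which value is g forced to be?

8

The 8 variables together cover exactly {1, 2, 3, 4, 5, 6, 7, 8} — 8 values for 8 variables — and 4 appears only in d's list, so d = 4.
The 7 still-open variables together cover exactly {1, 2, 3, 5, 6, 7, 8} — 7 values for 7 variables — and 5 appears only in f's list, so f = 5.
The 6 still-open variables draw from only 6 values {1, 2, 3, 6, 7, 8}, so each is used; only g can be 8, hence g = 8.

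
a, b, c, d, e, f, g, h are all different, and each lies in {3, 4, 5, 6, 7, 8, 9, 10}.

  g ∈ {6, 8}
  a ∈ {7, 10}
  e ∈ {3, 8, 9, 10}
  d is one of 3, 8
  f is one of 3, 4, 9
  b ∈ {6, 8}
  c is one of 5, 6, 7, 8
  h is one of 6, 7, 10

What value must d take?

3

The 8 variables draw from only 8 values {3, 4, 5, 6, 7, 8, 9, 10}, so each is used; only f can be 4, hence f = 4.
The 7 still-open variables together cover exactly {3, 5, 6, 7, 8, 9, 10} — 7 values for 7 variables — and 5 appears only in c's list, so c = 5.
Among the 6 still-open variables, 9 fits only e (and all 6 values in {3, 6, 7, 8, 9, 10} must be used), so e = 9.
Among the 5 still-open variables, 3 fits only d (and all 5 values in {3, 6, 7, 8, 10} must be used), so d = 3.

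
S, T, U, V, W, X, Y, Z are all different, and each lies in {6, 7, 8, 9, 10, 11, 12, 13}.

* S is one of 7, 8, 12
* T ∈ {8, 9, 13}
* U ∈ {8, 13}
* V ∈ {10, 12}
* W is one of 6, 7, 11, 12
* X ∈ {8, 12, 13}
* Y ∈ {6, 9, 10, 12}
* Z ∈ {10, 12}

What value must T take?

The 8 variables together cover exactly {6, 7, 8, 9, 10, 11, 12, 13} — 8 values for 8 variables — and 11 appears only in W's list, so W = 11.
The 7 still-open variables together cover exactly {6, 7, 8, 9, 10, 12, 13} — 7 values for 7 variables — and 6 appears only in Y's list, so Y = 6.
Among the 6 still-open variables, 7 fits only S (and all 6 values in {7, 8, 9, 10, 12, 13} must be used), so S = 7.
Among the 5 still-open variables, 9 fits only T (and all 5 values in {8, 9, 10, 12, 13} must be used), so T = 9.

9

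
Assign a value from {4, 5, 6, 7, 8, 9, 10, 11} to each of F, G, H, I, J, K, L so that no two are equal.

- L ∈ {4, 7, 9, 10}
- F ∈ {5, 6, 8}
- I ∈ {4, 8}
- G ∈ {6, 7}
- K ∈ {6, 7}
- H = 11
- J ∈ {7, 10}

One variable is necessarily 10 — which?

J

H has just one choice, so H = 11.
G and K between them cover only {6, 7} — a naked pair. Remove those values from F, J, L.
So 10 goes to J.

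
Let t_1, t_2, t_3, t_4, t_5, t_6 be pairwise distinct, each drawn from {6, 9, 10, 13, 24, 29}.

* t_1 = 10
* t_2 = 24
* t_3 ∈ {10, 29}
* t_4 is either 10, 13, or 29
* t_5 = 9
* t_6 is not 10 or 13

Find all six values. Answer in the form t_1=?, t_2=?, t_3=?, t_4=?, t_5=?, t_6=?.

t_1's domain is down to {10}, so t_1 = 10. Eliminate 10 elsewhere: t_3, t_4.
t_2's domain is down to {24}, so t_2 = 24. Strike 24 from t_6.
t_3's domain is down to {29}, so t_3 = 29. So t_4, t_6 can't be 29.
t_4 has just one choice, so t_4 = 13.
t_5 must be 9 (only option left). Strike 9 from t_6.
t_6's domain is down to {6}, so t_6 = 6.

t_1=10, t_2=24, t_3=29, t_4=13, t_5=9, t_6=6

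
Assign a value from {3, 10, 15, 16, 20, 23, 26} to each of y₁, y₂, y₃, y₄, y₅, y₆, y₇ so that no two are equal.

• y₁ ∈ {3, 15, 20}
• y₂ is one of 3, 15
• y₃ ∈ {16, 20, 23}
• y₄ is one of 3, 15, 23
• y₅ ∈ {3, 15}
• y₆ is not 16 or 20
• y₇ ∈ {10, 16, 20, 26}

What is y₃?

16

The 2 variables y₂ and y₅ are confined to {3, 15}, which locks those values in; drop them from y₁, y₄, y₆.
y₁'s domain is down to {20}, so y₁ = 20. Eliminate 20 elsewhere: y₃, y₇.
y₄ has just one choice, so y₄ = 23. Strike 23 from y₃, y₆.
So y₃ = 16.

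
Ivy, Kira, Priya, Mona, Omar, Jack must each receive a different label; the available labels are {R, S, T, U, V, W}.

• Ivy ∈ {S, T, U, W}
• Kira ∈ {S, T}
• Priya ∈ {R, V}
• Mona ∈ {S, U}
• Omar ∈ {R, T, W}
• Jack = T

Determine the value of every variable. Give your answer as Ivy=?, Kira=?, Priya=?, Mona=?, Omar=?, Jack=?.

Ivy=W, Kira=S, Priya=V, Mona=U, Omar=R, Jack=T

Jack has just one choice, so Jack = T. So Ivy, Kira, Omar can't be T.
Kira has just one choice, so Kira = S. Eliminate S elsewhere: Ivy, Mona.
Mona has just one choice, so Mona = U. So Ivy can't be U.
Ivy must be W (only option left). So Omar can't be W.
Omar has just one choice, so Omar = R. Eliminate R elsewhere: Priya.
Priya's domain is down to {V}, so Priya = V.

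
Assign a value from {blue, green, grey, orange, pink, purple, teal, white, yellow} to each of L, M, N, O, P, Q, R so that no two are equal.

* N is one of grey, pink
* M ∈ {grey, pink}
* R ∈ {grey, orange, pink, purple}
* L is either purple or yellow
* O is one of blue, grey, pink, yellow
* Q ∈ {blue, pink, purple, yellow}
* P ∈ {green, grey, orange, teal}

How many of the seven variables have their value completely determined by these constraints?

1

M and N between them cover only {grey, pink} — a naked pair. Remove those values from O, P, Q, R.
L, O, Q share exactly the 3 values {blue, purple, yellow}; by pigeonhole those values go to them, so strike blue, purple, yellow from R.
That leaves R = orange. Strike orange from P.
Determined: R=orange. The other variables each still have more than one consistent value. That makes 1.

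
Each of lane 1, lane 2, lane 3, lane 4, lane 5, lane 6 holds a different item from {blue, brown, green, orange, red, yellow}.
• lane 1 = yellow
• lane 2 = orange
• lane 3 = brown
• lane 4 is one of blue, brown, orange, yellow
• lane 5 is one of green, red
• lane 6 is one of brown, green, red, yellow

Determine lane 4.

blue

lane 1's domain is down to {yellow}, so lane 1 = yellow. Strike yellow from lane 4, lane 6.
lane 2's domain is down to {orange}, so lane 2 = orange. So lane 4 can't be orange.
lane 3 must be brown (only option left). So lane 4, lane 6 can't be brown.
So lane 4 = blue.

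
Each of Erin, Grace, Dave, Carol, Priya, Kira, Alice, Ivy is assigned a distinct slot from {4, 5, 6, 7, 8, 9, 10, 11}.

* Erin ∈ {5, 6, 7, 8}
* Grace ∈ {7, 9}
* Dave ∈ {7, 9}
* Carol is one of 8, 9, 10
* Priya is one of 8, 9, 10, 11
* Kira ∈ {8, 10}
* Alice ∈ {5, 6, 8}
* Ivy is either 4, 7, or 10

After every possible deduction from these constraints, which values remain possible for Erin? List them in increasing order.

The 8 variables draw from only 8 values {4, 5, 6, 7, 8, 9, 10, 11}, so each is used; only Ivy can be 4, hence Ivy = 4.
Among the 7 still-open variables, 11 fits only Priya (and all 7 values in {5, 6, 7, 8, 9, 10, 11} must be used), so Priya = 11.
Grace and Dave between them cover only {7, 9} — a naked pair. Remove those values from Erin, Carol.
Carol and Kira share exactly the 2 values {8, 10}; by pigeonhole those values go to them, so strike 8, 10 from Erin, Alice.
No further eliminations apply; Erin can still be any of 5, 6.

5, 6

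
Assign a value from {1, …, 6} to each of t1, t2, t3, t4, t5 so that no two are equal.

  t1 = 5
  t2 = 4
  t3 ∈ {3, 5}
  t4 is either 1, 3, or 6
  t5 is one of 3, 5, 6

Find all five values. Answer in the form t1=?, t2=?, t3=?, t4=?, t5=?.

t1=5, t2=4, t3=3, t4=1, t5=6

t1 has just one choice, so t1 = 5. Strike 5 from t3, t5.
t2 has just one choice, so t2 = 4.
t3 must be 3 (only option left). Remove 3 from t4, t5.
t5 must be 6 (only option left). Eliminate 6 elsewhere: t4.
t4's domain is down to {1}, so t4 = 1.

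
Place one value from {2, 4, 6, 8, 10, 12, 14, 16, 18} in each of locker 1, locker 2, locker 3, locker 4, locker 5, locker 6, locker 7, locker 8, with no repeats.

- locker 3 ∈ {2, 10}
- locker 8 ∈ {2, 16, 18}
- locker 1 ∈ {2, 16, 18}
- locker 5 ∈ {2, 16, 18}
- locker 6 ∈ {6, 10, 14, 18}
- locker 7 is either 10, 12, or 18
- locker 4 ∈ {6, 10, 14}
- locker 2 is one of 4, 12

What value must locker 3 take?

Among the 8 variables, 4 fits only locker 2 (and all 8 values in {2, 4, 6, 10, 12, 14, 16, 18} must be used), so locker 2 = 4.
Among the 7 still-open variables, 12 fits only locker 7 (and all 7 values in {2, 6, 10, 12, 14, 16, 18} must be used), so locker 7 = 12.
The 3 variables locker 1, locker 5, locker 8 are confined to {2, 16, 18}, which locks those values in; drop them from locker 3, locker 6.
So locker 3 = 10.

10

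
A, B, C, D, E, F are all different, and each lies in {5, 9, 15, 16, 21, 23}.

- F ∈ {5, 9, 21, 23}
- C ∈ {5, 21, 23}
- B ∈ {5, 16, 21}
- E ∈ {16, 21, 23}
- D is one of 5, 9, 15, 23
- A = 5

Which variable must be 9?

F

A must be 5 (only option left). Remove 5 from B, C, D, F.
The 5 still-open variables draw from only 5 values {9, 15, 16, 21, 23}, so each is used; only D can be 15, hence D = 15.
The 4 still-open variables together cover exactly {9, 16, 21, 23} — 4 values for 4 variables — and 9 appears only in F's list, so F = 9.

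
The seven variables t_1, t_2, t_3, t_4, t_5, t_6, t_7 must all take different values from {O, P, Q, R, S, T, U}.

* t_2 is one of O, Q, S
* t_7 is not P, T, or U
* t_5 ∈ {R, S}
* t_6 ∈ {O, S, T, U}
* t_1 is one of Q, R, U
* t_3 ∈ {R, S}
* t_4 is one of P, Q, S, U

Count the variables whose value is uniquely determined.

The 7 variables together cover exactly {O, P, Q, R, S, T, U} — 7 values for 7 variables — and P appears only in t_4's list, so t_4 = P.
Among the 6 still-open variables, T fits only t_6 (and all 6 values in {O, Q, R, S, T, U} must be used), so t_6 = T.
Among the 5 still-open variables, U fits only t_1 (and all 5 values in {O, Q, R, S, U} must be used), so t_1 = U.
The 2 variables t_3 and t_5 are confined to {R, S}, which locks those values in; drop them from t_2, t_7.
Determined: t_1=U, t_4=P, t_6=T. The other variables each still have more than one consistent value. That makes 3.

3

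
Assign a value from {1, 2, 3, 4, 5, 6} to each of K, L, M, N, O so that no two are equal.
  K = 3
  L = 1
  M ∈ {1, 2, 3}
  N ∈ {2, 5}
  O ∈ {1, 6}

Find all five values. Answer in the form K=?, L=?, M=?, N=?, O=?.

K has just one choice, so K = 3. Remove 3 from M.
That leaves L = 1. Eliminate 1 elsewhere: M, O.
M's domain is down to {2}, so M = 2. Eliminate 2 elsewhere: N.
N has just one choice, so N = 5.
O's domain is down to {6}, so O = 6.

K=3, L=1, M=2, N=5, O=6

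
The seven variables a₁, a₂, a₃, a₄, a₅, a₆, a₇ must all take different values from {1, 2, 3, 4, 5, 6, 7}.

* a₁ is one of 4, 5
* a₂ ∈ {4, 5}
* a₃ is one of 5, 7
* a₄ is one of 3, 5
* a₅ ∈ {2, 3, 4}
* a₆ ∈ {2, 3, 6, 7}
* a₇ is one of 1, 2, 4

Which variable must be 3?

The 7 variables together cover exactly {1, 2, 3, 4, 5, 6, 7} — 7 values for 7 variables — and 1 appears only in a₇'s list, so a₇ = 1.
The 6 still-open variables together cover exactly {2, 3, 4, 5, 6, 7} — 6 values for 6 variables — and 6 appears only in a₆'s list, so a₆ = 6.
Among the 5 still-open variables, 2 fits only a₅ (and all 5 values in {2, 3, 4, 5, 7} must be used), so a₅ = 2.
The 4 still-open variables draw from only 4 values {3, 4, 5, 7}, so each is used; only a₄ can be 3, hence a₄ = 3.

a₄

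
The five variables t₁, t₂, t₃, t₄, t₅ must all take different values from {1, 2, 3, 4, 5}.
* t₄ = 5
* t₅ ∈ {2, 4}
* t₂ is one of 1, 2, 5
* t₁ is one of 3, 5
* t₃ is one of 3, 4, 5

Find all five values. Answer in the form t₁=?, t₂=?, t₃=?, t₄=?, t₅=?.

t₁=3, t₂=1, t₃=4, t₄=5, t₅=2

t₄ has just one choice, so t₄ = 5. Eliminate 5 elsewhere: t₁, t₂, t₃.
That leaves t₁ = 3. Eliminate 3 elsewhere: t₃.
t₃ must be 4 (only option left). So t₅ can't be 4.
t₅'s domain is down to {2}, so t₅ = 2. Strike 2 from t₂.
t₂ has just one choice, so t₂ = 1.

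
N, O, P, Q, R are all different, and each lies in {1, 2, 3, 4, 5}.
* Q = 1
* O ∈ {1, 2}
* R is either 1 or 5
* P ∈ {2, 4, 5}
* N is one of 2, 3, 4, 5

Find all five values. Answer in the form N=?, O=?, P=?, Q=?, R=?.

Q must be 1 (only option left). Strike 1 from O, R.
R's domain is down to {5}, so R = 5. So N, P can't be 5.
O must be 2 (only option left). So N, P can't be 2.
P has just one choice, so P = 4. So N can't be 4.
N has just one choice, so N = 3.

N=3, O=2, P=4, Q=1, R=5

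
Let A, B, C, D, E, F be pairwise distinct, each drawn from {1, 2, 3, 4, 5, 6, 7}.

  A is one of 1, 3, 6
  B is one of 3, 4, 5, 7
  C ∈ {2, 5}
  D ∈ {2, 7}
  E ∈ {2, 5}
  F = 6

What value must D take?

F has just one choice, so F = 6. Remove 6 from A.
C and E share exactly the 2 values {2, 5}; by pigeonhole those values go to them, so strike 2, 5 from B, D.
So D = 7.

7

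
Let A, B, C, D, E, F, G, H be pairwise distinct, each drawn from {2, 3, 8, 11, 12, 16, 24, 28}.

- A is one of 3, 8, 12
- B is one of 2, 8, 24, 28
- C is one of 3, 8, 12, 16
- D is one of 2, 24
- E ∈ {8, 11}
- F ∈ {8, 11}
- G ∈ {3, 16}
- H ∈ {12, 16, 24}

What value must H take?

24

The 8 variables draw from only 8 values {2, 3, 8, 11, 12, 16, 24, 28}, so each is used; only B can be 28, hence B = 28.
The 7 still-open variables together cover exactly {2, 3, 8, 11, 12, 16, 24} — 7 values for 7 variables — and 2 appears only in D's list, so D = 2.
The 6 still-open variables together cover exactly {3, 8, 11, 12, 16, 24} — 6 values for 6 variables — and 24 appears only in H's list, so H = 24.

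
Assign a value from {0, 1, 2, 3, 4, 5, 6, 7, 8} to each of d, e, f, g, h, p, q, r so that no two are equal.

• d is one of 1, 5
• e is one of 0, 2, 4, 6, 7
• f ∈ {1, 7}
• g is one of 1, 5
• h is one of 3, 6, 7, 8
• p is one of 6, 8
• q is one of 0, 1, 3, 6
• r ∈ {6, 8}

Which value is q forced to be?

0

d and g between them cover only {1, 5} — a naked pair. Remove those values from f, q.
f's domain is down to {7}, so f = 7. Strike 7 from e, h.
p and r share exactly the 2 values {6, 8}; by pigeonhole those values go to them, so strike 6, 8 from e, h, q.
h has just one choice, so h = 3. So q can't be 3.
So q = 0.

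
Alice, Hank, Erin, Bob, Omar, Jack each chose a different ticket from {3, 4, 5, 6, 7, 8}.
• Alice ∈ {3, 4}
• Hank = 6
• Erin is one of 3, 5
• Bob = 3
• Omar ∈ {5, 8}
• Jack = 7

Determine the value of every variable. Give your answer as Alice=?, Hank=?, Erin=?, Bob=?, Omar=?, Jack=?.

Alice=4, Hank=6, Erin=5, Bob=3, Omar=8, Jack=7

Hank's domain is down to {6}, so Hank = 6.
Bob's domain is down to {3}, so Bob = 3. Remove 3 from Alice, Erin.
Jack must be 7 (only option left).
Alice must be 4 (only option left).
That leaves Erin = 5. Eliminate 5 elsewhere: Omar.
Omar has just one choice, so Omar = 8.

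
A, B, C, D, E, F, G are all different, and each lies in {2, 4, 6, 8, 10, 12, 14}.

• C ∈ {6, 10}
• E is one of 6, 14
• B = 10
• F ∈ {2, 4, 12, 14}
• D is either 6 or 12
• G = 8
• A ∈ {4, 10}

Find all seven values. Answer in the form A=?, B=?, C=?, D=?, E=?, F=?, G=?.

A=4, B=10, C=6, D=12, E=14, F=2, G=8

B must be 10 (only option left). Strike 10 from A, C.
That leaves C = 6. So D, E can't be 6.
That leaves D = 12. So F can't be 12.
E has just one choice, so E = 14. Remove 14 from F.
G has just one choice, so G = 8.
A's domain is down to {4}, so A = 4. So F can't be 4.
F's domain is down to {2}, so F = 2.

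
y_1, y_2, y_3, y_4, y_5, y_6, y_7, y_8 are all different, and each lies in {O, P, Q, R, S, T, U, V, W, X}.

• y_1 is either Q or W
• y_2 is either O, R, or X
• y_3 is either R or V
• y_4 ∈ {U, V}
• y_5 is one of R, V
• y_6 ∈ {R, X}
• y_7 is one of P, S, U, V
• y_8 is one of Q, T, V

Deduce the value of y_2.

The 2 variables y_3 and y_5 are confined to {R, V}, which locks those values in; drop them from y_2, y_4, y_6, y_7, y_8.
y_4 has just one choice, so y_4 = U. Eliminate U elsewhere: y_7.
That leaves y_6 = X. Remove X from y_2.
So y_2 = O.

O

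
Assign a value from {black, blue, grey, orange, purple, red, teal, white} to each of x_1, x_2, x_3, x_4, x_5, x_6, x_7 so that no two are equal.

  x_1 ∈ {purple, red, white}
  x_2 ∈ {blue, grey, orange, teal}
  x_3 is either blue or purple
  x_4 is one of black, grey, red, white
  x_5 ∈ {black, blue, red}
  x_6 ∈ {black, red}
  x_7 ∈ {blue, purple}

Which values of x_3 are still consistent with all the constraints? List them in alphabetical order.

blue, purple

x_3 and x_7 share exactly the 2 values {blue, purple}; by pigeonhole those values go to them, so strike blue, purple from x_1, x_2, x_5.
x_5 and x_6 share exactly the 2 values {black, red}; by pigeonhole those values go to them, so strike black, red from x_1, x_4.
x_1's domain is down to {white}, so x_1 = white. Remove white from x_4.
x_4 must be grey (only option left). Strike grey from x_2.
No further eliminations apply; x_3 can still be any of blue, purple.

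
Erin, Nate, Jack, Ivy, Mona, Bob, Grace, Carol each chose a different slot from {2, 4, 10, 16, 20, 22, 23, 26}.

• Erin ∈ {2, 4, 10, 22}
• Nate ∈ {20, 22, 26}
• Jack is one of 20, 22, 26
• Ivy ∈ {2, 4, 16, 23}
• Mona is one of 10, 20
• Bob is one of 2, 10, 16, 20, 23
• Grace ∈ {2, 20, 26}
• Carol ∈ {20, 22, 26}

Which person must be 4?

Nate, Jack, Carol share exactly the 3 values {20, 22, 26}; by pigeonhole those values go to them, so strike 20, 22, 26 from Erin, Mona, Bob, Grace.
Mona must be 10 (only option left). So Erin, Bob can't be 10.
That leaves Grace = 2. Remove 2 from Erin, Ivy, Bob.
So 4 goes to Erin.

Erin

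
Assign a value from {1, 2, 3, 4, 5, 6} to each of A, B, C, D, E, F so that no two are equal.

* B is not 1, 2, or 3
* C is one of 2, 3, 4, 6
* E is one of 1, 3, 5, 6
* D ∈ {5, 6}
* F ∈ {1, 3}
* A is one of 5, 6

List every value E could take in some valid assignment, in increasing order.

1, 3

The 6 variables draw from only 6 values {1, 2, 3, 4, 5, 6}, so each is used; only C can be 2, hence C = 2.
The 5 still-open variables together cover exactly {1, 3, 4, 5, 6} — 5 values for 5 variables — and 4 appears only in B's list, so B = 4.
The 2 variables A and D are confined to {5, 6}, which locks those values in; drop them from E.
No further eliminations apply; E can still be any of 1, 3.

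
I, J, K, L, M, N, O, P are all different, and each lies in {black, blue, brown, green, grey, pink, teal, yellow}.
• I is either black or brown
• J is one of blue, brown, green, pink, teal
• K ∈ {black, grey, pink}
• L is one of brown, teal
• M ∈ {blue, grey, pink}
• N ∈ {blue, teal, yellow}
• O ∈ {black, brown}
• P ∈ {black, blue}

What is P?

The 8 variables together cover exactly {black, blue, brown, green, grey, pink, teal, yellow} — 8 values for 8 variables — and green appears only in J's list, so J = green.
The 7 still-open variables together cover exactly {black, blue, brown, grey, pink, teal, yellow} — 7 values for 7 variables — and yellow appears only in N's list, so N = yellow.
The 6 still-open variables draw from only 6 values {black, blue, brown, grey, pink, teal}, so each is used; only L can be teal, hence L = teal.
I and O between them cover only {black, brown} — a naked pair. Remove those values from K, P.
So P = blue.

blue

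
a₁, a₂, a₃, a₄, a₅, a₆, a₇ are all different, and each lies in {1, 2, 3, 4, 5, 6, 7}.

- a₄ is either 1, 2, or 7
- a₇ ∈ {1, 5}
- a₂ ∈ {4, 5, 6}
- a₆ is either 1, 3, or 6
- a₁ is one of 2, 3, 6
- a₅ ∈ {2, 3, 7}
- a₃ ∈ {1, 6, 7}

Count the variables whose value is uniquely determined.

2

The 7 variables draw from only 7 values {1, 2, 3, 4, 5, 6, 7}, so each is used; only a₂ can be 4, hence a₂ = 4.
Among the 6 still-open variables, 5 fits only a₇ (and all 6 values in {1, 2, 3, 5, 6, 7} must be used), so a₇ = 5.
Determined: a₂=4, a₇=5. The other variables each still have more than one consistent value. That makes 2.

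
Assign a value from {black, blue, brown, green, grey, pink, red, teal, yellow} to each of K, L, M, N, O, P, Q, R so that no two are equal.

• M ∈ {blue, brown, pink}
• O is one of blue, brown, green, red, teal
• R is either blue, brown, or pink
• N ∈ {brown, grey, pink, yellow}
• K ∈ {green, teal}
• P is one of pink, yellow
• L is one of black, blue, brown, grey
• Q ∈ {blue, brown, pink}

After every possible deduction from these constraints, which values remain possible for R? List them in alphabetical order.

blue, brown, pink

The 3 variables M, Q, R are confined to {blue, brown, pink}, which locks those values in; drop them from L, N, O, P.
That leaves P = yellow. Eliminate yellow elsewhere: N.
N's domain is down to {grey}, so N = grey. Eliminate grey elsewhere: L.
L has just one choice, so L = black.
No further eliminations apply; R can still be any of blue, brown, pink.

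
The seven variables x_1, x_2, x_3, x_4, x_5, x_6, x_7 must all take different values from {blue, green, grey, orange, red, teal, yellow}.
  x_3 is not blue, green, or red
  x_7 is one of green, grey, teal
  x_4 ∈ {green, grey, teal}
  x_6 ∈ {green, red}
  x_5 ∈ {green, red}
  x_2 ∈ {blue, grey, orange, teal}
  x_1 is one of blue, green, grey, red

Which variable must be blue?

The 7 variables together cover exactly {blue, green, grey, orange, red, teal, yellow} — 7 values for 7 variables — and yellow appears only in x_3's list, so x_3 = yellow.
The 6 still-open variables draw from only 6 values {blue, green, grey, orange, red, teal}, so each is used; only x_2 can be orange, hence x_2 = orange.
The 5 still-open variables together cover exactly {blue, green, grey, red, teal} — 5 values for 5 variables — and blue appears only in x_1's list, so x_1 = blue.

x_1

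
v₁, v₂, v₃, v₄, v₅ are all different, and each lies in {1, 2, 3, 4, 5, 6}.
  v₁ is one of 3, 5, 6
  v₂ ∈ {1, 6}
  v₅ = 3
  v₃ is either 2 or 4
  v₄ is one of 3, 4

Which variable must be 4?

v₅ has just one choice, so v₅ = 3. Eliminate 3 elsewhere: v₁, v₄.
So 4 goes to v₄.

v₄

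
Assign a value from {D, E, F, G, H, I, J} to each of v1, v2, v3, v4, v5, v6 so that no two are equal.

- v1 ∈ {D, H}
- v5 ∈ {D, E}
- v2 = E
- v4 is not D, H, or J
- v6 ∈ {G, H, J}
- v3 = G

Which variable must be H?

v2 has just one choice, so v2 = E. Eliminate E elsewhere: v4, v5.
That leaves v3 = G. Eliminate G elsewhere: v4, v6.
v5's domain is down to {D}, so v5 = D. Remove D from v1.
So H goes to v1.

v1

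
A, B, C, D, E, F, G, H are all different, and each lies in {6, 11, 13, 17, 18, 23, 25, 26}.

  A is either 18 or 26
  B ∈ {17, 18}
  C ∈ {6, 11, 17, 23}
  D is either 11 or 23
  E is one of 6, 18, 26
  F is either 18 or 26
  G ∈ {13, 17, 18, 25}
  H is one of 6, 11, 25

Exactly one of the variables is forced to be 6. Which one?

The 8 variables together cover exactly {6, 11, 13, 17, 18, 23, 25, 26} — 8 values for 8 variables — and 13 appears only in G's list, so G = 13.
Among the 7 still-open variables, 25 fits only H (and all 7 values in {6, 11, 17, 18, 23, 25, 26} must be used), so H = 25.
The 2 variables A and F are confined to {18, 26}, which locks those values in; drop them from B, E.
So 6 goes to E.

E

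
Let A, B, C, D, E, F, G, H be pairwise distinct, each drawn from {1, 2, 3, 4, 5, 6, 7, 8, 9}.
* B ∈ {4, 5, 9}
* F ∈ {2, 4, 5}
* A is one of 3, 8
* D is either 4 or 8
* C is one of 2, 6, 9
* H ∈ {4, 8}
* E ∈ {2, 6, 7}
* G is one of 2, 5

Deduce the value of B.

9

The 8 variables draw from only 8 values {2, 3, 4, 5, 6, 7, 8, 9}, so each is used; only A can be 3, hence A = 3.
The 7 still-open variables draw from only 7 values {2, 4, 5, 6, 7, 8, 9}, so each is used; only E can be 7, hence E = 7.
The 6 still-open variables together cover exactly {2, 4, 5, 6, 8, 9} — 6 values for 6 variables — and 6 appears only in C's list, so C = 6.
Among the 5 still-open variables, 9 fits only B (and all 5 values in {2, 4, 5, 8, 9} must be used), so B = 9.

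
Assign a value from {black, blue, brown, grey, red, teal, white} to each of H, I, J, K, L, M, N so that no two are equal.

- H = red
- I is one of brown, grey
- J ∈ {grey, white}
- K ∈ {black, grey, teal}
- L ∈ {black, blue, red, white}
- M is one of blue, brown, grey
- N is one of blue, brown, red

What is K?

teal

H has just one choice, so H = red. Strike red from L, N.
The 6 still-open variables draw from only 6 values {black, blue, brown, grey, teal, white}, so each is used; only K can be teal, hence K = teal.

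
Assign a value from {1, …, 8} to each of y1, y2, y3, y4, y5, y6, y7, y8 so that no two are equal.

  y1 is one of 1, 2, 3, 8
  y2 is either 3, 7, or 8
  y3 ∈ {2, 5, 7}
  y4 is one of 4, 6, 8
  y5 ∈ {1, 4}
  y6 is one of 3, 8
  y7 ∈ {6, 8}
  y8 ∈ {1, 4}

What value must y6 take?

The 8 variables together cover exactly {1, 2, 3, 4, 5, 6, 7, 8} — 8 values for 8 variables — and 5 appears only in y3's list, so y3 = 5.
The 7 still-open variables together cover exactly {1, 2, 3, 4, 6, 7, 8} — 7 values for 7 variables — and 2 appears only in y1's list, so y1 = 2.
The 6 still-open variables draw from only 6 values {1, 3, 4, 6, 7, 8}, so each is used; only y2 can be 7, hence y2 = 7.
The 5 still-open variables together cover exactly {1, 3, 4, 6, 8} — 5 values for 5 variables — and 3 appears only in y6's list, so y6 = 3.

3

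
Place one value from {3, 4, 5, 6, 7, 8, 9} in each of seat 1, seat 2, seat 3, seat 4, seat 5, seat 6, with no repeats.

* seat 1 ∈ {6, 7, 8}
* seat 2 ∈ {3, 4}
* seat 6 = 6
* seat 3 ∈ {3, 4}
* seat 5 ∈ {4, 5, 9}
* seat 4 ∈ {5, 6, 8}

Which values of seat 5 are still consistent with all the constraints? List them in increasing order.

seat 6 has just one choice, so seat 6 = 6. So seat 1, seat 4 can't be 6.
seat 2 and seat 3 share exactly the 2 values {3, 4}; by pigeonhole those values go to them, so strike 3, 4 from seat 5.
No further eliminations apply; seat 5 can still be any of 5, 9.

5, 9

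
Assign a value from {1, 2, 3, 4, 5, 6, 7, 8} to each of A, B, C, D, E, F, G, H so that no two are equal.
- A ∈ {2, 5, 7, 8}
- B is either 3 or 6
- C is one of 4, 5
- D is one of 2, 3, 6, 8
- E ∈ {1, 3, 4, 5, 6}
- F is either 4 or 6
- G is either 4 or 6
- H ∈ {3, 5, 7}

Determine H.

7

The 8 variables draw from only 8 values {1, 2, 3, 4, 5, 6, 7, 8}, so each is used; only E can be 1, hence E = 1.
F and G share exactly the 2 values {4, 6}; by pigeonhole those values go to them, so strike 4, 6 from B, C, D.
That leaves B = 3. Strike 3 from D, H.
C must be 5 (only option left). So A, H can't be 5.
So H = 7.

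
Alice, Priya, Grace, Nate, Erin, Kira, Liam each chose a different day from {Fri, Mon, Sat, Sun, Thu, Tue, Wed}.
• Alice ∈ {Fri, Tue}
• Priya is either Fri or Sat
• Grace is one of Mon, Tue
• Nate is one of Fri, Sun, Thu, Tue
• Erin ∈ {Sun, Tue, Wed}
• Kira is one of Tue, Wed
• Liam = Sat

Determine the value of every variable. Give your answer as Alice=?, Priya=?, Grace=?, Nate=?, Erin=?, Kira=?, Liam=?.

Liam must be Sat (only option left). So Priya can't be Sat.
That leaves Priya = Fri. Eliminate Fri elsewhere: Alice, Nate.
Alice has just one choice, so Alice = Tue. Eliminate Tue elsewhere: Grace, Nate, Erin, Kira.
That leaves Grace = Mon.
That leaves Kira = Wed. So Erin can't be Wed.
That leaves Erin = Sun. So Nate can't be Sun.
Nate has just one choice, so Nate = Thu.

Alice=Tue, Priya=Fri, Grace=Mon, Nate=Thu, Erin=Sun, Kira=Wed, Liam=Sat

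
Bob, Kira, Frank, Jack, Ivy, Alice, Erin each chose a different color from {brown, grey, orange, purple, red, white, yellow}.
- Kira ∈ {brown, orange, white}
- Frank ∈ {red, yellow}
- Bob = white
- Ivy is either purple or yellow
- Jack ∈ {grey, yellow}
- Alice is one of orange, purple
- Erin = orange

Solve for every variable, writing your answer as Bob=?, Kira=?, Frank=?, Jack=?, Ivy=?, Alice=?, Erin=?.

Bob must be white (only option left). Eliminate white elsewhere: Kira.
Erin has just one choice, so Erin = orange. Strike orange from Kira, Alice.
Kira must be brown (only option left).
Alice's domain is down to {purple}, so Alice = purple. Remove purple from Ivy.
Ivy must be yellow (only option left). Eliminate yellow elsewhere: Frank, Jack.
Frank must be red (only option left).
That leaves Jack = grey.

Bob=white, Kira=brown, Frank=red, Jack=grey, Ivy=yellow, Alice=purple, Erin=orange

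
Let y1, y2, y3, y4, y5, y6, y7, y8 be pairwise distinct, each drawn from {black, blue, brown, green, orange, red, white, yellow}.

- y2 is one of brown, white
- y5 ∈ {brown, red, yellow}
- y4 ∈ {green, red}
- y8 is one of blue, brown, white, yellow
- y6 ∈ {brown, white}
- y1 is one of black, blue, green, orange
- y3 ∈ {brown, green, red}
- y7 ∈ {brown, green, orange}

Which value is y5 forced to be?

The 8 variables draw from only 8 values {black, blue, brown, green, orange, red, white, yellow}, so each is used; only y1 can be black, hence y1 = black.
The 7 still-open variables together cover exactly {blue, brown, green, orange, red, white, yellow} — 7 values for 7 variables — and blue appears only in y8's list, so y8 = blue.
The 6 still-open variables together cover exactly {brown, green, orange, red, white, yellow} — 6 values for 6 variables — and orange appears only in y7's list, so y7 = orange.
Among the 5 still-open variables, yellow fits only y5 (and all 5 values in {brown, green, red, white, yellow} must be used), so y5 = yellow.

yellow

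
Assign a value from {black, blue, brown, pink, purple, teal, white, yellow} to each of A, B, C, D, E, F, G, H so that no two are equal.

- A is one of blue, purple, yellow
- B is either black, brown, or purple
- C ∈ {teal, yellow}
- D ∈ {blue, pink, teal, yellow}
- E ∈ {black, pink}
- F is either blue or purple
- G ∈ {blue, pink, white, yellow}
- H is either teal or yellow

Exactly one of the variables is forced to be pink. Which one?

D

The 8 variables draw from only 8 values {black, blue, brown, pink, purple, teal, white, yellow}, so each is used; only B can be brown, hence B = brown.
The 7 still-open variables draw from only 7 values {black, blue, pink, purple, teal, white, yellow}, so each is used; only E can be black, hence E = black.
Among the 6 still-open variables, white fits only G (and all 6 values in {blue, pink, purple, teal, white, yellow} must be used), so G = white.
Among the 5 still-open variables, pink fits only D (and all 5 values in {blue, pink, purple, teal, yellow} must be used), so D = pink.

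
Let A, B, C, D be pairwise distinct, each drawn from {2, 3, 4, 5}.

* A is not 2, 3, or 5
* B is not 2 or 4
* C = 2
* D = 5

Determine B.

3

A must be 4 (only option left).
That leaves C = 2.
D has just one choice, so D = 5. Remove 5 from B.
So B = 3.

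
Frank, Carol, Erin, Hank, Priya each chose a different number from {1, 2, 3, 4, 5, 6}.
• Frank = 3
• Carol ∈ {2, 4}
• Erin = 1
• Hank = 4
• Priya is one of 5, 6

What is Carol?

Frank has just one choice, so Frank = 3.
Erin's domain is down to {1}, so Erin = 1.
That leaves Hank = 4. Remove 4 from Carol.
So Carol = 2.

2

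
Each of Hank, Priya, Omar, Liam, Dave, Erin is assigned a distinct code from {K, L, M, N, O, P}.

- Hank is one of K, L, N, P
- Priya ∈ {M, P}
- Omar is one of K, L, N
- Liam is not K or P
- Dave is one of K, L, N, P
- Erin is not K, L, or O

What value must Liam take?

O

The 6 variables draw from only 6 values {K, L, M, N, O, P}, so each is used; only Liam can be O, hence Liam = O.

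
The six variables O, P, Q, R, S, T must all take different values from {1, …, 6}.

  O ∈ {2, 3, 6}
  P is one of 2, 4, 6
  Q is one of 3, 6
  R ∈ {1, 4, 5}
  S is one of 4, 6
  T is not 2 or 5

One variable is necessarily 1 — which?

T

The 6 variables together cover exactly {1, 2, 3, 4, 5, 6} — 6 values for 6 variables — and 5 appears only in R's list, so R = 5.
The 5 still-open variables draw from only 5 values {1, 2, 3, 4, 6}, so each is used; only T can be 1, hence T = 1.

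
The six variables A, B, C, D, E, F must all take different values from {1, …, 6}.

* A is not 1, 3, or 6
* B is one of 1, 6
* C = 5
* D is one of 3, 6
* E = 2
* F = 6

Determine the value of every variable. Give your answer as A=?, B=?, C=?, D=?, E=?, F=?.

A=4, B=1, C=5, D=3, E=2, F=6

C has just one choice, so C = 5. So A can't be 5.
E's domain is down to {2}, so E = 2. Eliminate 2 elsewhere: A.
F's domain is down to {6}, so F = 6. So B, D can't be 6.
A must be 4 (only option left).
B has just one choice, so B = 1.
D has just one choice, so D = 3.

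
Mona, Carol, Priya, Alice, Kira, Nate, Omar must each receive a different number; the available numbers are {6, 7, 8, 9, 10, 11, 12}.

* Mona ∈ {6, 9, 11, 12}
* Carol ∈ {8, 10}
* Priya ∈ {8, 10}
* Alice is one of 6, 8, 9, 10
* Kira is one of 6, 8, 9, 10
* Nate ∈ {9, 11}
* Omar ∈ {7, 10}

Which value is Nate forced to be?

11

Among the 7 variables, 7 fits only Omar (and all 7 values in {6, 7, 8, 9, 10, 11, 12} must be used), so Omar = 7.
The 6 still-open variables draw from only 6 values {6, 8, 9, 10, 11, 12}, so each is used; only Mona can be 12, hence Mona = 12.
Among the 5 still-open variables, 11 fits only Nate (and all 5 values in {6, 8, 9, 10, 11} must be used), so Nate = 11.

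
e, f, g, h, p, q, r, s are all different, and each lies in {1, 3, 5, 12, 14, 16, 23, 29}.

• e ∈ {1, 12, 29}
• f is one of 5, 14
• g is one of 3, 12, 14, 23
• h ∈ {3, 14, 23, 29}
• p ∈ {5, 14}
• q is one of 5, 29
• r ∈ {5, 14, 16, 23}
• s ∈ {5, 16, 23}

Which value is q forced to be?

The 8 variables together cover exactly {1, 3, 5, 12, 14, 16, 23, 29} — 8 values for 8 variables — and 1 appears only in e's list, so e = 1.
The 7 still-open variables draw from only 7 values {3, 5, 12, 14, 16, 23, 29}, so each is used; only g can be 12, hence g = 12.
The 6 still-open variables draw from only 6 values {3, 5, 14, 16, 23, 29}, so each is used; only h can be 3, hence h = 3.
Among the 5 still-open variables, 29 fits only q (and all 5 values in {5, 14, 16, 23, 29} must be used), so q = 29.

29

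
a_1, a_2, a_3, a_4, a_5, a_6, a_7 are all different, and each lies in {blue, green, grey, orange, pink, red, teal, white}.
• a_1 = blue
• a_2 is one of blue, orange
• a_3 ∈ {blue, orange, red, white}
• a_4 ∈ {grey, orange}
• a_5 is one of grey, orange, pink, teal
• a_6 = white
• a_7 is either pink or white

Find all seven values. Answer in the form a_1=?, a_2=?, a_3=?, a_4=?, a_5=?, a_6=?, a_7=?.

a_1=blue, a_2=orange, a_3=red, a_4=grey, a_5=teal, a_6=white, a_7=pink

a_1's domain is down to {blue}, so a_1 = blue. Remove blue from a_2, a_3.
a_2's domain is down to {orange}, so a_2 = orange. So a_3, a_4, a_5 can't be orange.
a_4 must be grey (only option left). Eliminate grey elsewhere: a_5.
That leaves a_6 = white. So a_3, a_7 can't be white.
a_7 has just one choice, so a_7 = pink. So a_5 can't be pink.
a_3 must be red (only option left).
That leaves a_5 = teal.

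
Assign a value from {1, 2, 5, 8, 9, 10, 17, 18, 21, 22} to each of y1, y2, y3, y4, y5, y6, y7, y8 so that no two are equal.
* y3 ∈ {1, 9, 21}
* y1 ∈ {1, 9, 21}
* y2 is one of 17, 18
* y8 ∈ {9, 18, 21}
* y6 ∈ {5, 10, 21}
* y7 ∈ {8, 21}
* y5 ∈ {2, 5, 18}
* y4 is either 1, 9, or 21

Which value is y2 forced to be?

y1, y3, y4 share exactly the 3 values {1, 9, 21}; by pigeonhole those values go to them, so strike 1, 9, 21 from y6, y7, y8.
y7 has just one choice, so y7 = 8.
y8 must be 18 (only option left). So y2, y5 can't be 18.
So y2 = 17.

17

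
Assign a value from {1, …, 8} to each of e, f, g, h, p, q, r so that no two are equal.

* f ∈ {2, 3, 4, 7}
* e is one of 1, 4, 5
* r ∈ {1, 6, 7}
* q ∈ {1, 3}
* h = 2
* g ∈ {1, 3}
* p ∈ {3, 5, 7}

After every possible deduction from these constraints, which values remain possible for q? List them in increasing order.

1, 3

h has just one choice, so h = 2. Remove 2 from f.
The 6 still-open variables together cover exactly {1, 3, 4, 5, 6, 7} — 6 values for 6 variables — and 6 appears only in r's list, so r = 6.
g and q share exactly the 2 values {1, 3}; by pigeonhole those values go to them, so strike 1, 3 from e, f, p.
No further eliminations apply; q can still be any of 1, 3.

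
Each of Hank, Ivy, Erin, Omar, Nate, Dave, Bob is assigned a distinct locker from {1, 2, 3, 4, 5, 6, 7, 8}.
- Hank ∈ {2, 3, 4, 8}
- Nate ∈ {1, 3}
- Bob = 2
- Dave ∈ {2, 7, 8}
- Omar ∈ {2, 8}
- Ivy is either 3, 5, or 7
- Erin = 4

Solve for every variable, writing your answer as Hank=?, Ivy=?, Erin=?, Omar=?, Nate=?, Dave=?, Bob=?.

Hank=3, Ivy=5, Erin=4, Omar=8, Nate=1, Dave=7, Bob=2

Erin must be 4 (only option left). Strike 4 from Hank.
Bob has just one choice, so Bob = 2. Remove 2 from Hank, Omar, Dave.
Omar must be 8 (only option left). Eliminate 8 elsewhere: Hank, Dave.
Dave's domain is down to {7}, so Dave = 7. Eliminate 7 elsewhere: Ivy.
Hank has just one choice, so Hank = 3. So Ivy, Nate can't be 3.
That leaves Ivy = 5.
That leaves Nate = 1.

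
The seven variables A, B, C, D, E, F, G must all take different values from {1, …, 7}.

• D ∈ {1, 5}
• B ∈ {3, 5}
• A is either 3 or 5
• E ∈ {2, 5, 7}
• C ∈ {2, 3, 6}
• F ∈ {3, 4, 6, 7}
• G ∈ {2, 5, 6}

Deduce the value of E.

7

The 7 variables draw from only 7 values {1, 2, 3, 4, 5, 6, 7}, so each is used; only D can be 1, hence D = 1.
The 6 still-open variables draw from only 6 values {2, 3, 4, 5, 6, 7}, so each is used; only F can be 4, hence F = 4.
The 5 still-open variables together cover exactly {2, 3, 5, 6, 7} — 5 values for 5 variables — and 7 appears only in E's list, so E = 7.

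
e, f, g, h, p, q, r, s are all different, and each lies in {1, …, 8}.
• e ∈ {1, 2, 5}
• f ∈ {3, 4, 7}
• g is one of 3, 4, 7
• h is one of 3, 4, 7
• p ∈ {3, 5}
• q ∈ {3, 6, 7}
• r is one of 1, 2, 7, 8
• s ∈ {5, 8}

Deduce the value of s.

The 8 variables draw from only 8 values {1, 2, 3, 4, 5, 6, 7, 8}, so each is used; only q can be 6, hence q = 6.
The 3 variables f, g, h are confined to {3, 4, 7}, which locks those values in; drop them from p, r.
That leaves p = 5. Eliminate 5 elsewhere: e, s.
So s = 8.

8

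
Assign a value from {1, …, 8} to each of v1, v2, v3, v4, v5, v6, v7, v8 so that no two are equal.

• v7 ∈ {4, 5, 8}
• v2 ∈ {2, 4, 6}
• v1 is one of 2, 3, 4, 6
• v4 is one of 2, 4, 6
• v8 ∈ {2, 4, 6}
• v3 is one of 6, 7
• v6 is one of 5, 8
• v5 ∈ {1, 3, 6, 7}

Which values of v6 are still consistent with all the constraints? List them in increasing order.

5, 8

The 8 variables together cover exactly {1, 2, 3, 4, 5, 6, 7, 8} — 8 values for 8 variables — and 1 appears only in v5's list, so v5 = 1.
The 7 still-open variables draw from only 7 values {2, 3, 4, 5, 6, 7, 8}, so each is used; only v1 can be 3, hence v1 = 3.
The 6 still-open variables together cover exactly {2, 4, 5, 6, 7, 8} — 6 values for 6 variables — and 7 appears only in v3's list, so v3 = 7.
v2, v4, v8 between them cover only {2, 4, 6} — a naked triple. Remove those values from v7.
No further eliminations apply; v6 can still be any of 5, 8.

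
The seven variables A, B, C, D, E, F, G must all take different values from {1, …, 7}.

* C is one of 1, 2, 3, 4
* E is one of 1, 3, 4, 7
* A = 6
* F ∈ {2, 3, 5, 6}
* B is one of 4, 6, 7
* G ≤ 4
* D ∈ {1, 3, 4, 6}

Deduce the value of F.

A has just one choice, so A = 6. Strike 6 from B, D, F.
The 6 still-open variables draw from only 6 values {1, 2, 3, 4, 5, 7}, so each is used; only F can be 5, hence F = 5.

5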